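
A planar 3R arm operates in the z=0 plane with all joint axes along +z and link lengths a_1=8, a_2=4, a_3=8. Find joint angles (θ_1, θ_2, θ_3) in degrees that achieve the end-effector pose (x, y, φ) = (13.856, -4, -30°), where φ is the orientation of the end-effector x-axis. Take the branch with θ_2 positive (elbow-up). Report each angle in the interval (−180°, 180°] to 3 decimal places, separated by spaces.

-30.000 120.006 -120.006

wrist centre = target − a_3·(cos φ, sin φ) = (6.9278, -0.0000)
cos θ_2 = (47.9944−8²−4²)/(2·8·4) = -0.5001; θ_2 = 120.0058° (elbow-up)
β = atan2(-0.0000,6.9278) = -0.0000°; ψ = atan2(3.4639,5.9996) = 30.0000°
θ_1 = β − ψ = -30.0000°
θ_3 = φ − θ_1 − θ_2 = -120.0058° (wrapped to (-180°,180°])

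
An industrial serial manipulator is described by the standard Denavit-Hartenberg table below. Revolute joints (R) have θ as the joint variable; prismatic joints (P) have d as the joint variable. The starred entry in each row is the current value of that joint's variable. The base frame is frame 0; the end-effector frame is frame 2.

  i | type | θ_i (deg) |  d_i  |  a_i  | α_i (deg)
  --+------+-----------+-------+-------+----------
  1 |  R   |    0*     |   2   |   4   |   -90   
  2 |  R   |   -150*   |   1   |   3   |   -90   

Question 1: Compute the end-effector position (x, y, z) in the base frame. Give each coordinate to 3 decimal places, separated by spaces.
1.402 1.000 3.500

after link 1: o_1 = (4.0000, 0.0000, 2.0000)
after link 2: o_2 = (1.4019, 1.0000, 3.5000)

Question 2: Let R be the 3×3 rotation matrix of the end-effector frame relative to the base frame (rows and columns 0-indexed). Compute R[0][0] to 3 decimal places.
-0.866

End-effector x-axis (col 0 of R) = (-0.8660,-0.0000,0.5000)
R[0][0] = -0.8660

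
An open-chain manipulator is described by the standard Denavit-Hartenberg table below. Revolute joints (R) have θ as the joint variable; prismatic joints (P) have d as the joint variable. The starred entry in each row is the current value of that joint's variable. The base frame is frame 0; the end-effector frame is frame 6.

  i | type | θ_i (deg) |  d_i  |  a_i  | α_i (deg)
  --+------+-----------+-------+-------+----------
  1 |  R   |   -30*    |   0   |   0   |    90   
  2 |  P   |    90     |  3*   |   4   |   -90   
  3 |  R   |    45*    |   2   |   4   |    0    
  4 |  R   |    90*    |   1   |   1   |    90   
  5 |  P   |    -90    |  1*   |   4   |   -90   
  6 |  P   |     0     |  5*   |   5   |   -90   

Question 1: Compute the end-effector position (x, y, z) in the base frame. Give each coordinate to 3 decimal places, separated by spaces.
7.585 1.138 3.293

after link 1: o_1 = (0.0000, 0.0000, 0.0000)
after link 2: o_2 = (-1.5000, -2.5981, 4.0000)
after link 3: o_3 = (-1.8178, 0.8514, 6.8284)
after link 4: o_4 = (-2.3303, 1.9638, 6.1213)
after link 5: o_5 = (1.4873, 0.5762, 6.8284)
after link 6: o_6 = (7.5852, 1.1380, 3.2929)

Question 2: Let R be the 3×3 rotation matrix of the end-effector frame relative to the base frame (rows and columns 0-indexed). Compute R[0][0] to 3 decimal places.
0.866

End-effector x-axis (col 0 of R) = (0.8660,-0.5000,-0.0000)
R[0][0] = 0.8660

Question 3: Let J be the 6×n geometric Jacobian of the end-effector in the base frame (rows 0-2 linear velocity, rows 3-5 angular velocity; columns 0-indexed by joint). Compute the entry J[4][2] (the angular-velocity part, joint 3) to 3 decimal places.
axis z_2 = (-0.8660,0.5000,0.0000); lever o_n−o_2 = (9.0852,3.7361,-0.7071)
cross product → J_v[:, 2] = (-0.3536,-0.6124,-7.7782)
J_ω[:, 2] = z_2
entry J[4][2] = 0.5000

0.500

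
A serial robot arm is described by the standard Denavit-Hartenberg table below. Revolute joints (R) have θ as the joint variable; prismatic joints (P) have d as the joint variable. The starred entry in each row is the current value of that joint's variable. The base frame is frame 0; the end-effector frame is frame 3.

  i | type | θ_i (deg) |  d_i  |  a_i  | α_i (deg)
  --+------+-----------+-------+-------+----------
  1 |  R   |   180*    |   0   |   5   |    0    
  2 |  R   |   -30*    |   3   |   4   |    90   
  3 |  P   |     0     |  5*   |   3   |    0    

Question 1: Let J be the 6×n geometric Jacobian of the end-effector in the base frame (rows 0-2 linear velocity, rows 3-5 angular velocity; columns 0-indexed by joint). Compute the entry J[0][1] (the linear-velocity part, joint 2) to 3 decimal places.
axis z_1 = (0.0000,0.0000,1.0000); lever o_n−o_1 = (-3.5622,7.8301,3.0000)
cross product → J_v[:, 1] = (-7.8301,-3.5622,0.0000)
J_ω[:, 1] = z_1
entry J[0][1] = -7.8301

-7.830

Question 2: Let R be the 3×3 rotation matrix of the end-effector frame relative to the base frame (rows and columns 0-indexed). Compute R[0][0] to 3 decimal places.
-0.866

End-effector x-axis (col 0 of R) = (-0.8660,0.5000,0.0000)
R[0][0] = -0.8660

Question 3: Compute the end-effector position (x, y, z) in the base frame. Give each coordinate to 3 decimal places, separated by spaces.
after link 1: o_1 = (-5.0000, 0.0000, 0.0000)
after link 2: o_2 = (-8.4641, 2.0000, 3.0000)
after link 3: o_3 = (-8.5622, 7.8301, 3.0000)

-8.562 7.830 3.000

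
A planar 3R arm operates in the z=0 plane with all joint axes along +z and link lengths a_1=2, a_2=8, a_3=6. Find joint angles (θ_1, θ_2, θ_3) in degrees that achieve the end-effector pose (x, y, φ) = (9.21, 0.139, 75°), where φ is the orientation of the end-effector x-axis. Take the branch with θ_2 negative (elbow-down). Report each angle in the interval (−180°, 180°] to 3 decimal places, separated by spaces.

0.002 -45.000 119.998

wrist centre = target − a_3·(cos φ, sin φ) = (7.6571, -5.6566)
cos θ_2 = (90.6276−2²−8²)/(2·2·8) = 0.7071; θ_2 = -44.9996° (elbow-down)
β = atan2(-5.6566,7.6571) = -36.4546°; ψ = atan2(-5.6568,7.6569) = -36.4565°
θ_1 = β − ψ = 0.0019°
θ_3 = φ − θ_1 − θ_2 = 119.9977° (wrapped to (-180°,180°])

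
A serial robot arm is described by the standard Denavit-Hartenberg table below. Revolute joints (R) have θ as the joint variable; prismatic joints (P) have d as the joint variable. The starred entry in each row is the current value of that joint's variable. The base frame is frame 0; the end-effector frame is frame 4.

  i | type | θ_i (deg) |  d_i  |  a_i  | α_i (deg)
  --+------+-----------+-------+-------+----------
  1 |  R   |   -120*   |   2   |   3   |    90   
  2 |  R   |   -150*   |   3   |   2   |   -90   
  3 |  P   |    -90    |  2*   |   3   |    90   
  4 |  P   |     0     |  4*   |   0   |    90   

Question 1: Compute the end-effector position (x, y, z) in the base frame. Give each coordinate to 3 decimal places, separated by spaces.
-8.062 -1.964 1.268

after link 1: o_1 = (-1.5000, -2.5981, 2.0000)
after link 2: o_2 = (-3.2321, 0.4019, 1.0000)
after link 3: o_3 = (-6.3301, 1.0359, -0.7321)
after link 4: o_4 = (-8.0622, -1.9641, 1.2679)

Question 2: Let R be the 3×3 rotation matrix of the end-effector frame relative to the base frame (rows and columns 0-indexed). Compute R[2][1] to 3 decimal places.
0.500

End-effector y-axis (col 1 of R) = (-0.4330,-0.7500,0.5000)
R[2][1] = 0.5000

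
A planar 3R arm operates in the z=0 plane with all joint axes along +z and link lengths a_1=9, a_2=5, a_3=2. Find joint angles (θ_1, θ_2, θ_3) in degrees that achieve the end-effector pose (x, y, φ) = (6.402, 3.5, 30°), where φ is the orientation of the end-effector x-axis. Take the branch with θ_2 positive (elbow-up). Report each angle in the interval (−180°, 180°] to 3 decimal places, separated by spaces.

-0.001 149.999 -119.998

wrist centre = target − a_3·(cos φ, sin φ) = (4.6699, 2.5000)
cos θ_2 = (28.0584−9²−5²)/(2·9·5) = -0.8660; θ_2 = 149.9991° (elbow-up)
β = atan2(2.5000,4.6699) = 28.1618°; ψ = atan2(2.5001,4.6699) = 28.1627°
θ_1 = β − ψ = -0.0008°
θ_3 = φ − θ_1 − θ_2 = -119.9983° (wrapped to (-180°,180°])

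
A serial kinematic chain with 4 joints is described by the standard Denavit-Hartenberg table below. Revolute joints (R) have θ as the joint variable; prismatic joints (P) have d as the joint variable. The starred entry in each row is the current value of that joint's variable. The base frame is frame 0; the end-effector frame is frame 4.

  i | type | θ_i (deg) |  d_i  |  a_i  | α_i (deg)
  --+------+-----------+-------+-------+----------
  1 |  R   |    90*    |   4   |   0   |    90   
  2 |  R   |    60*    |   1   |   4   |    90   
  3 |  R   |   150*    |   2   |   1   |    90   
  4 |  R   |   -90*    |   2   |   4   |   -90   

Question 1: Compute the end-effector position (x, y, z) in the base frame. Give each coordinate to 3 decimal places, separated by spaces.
3.232 0.335 8.580

after link 1: o_1 = (0.0000, 0.0000, 4.0000)
after link 2: o_2 = (1.0000, 2.0000, 7.4641)
after link 3: o_3 = (1.5000, 3.2990, 5.7141)
after link 4: o_4 = (3.2321, 0.3349, 8.5801)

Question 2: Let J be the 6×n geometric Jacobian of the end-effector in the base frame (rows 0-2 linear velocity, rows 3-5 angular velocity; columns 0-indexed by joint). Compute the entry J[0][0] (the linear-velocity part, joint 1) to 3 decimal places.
axis z_0 = ẑ; lever o_n−o_0 = (3.2321,0.3349,8.5801)
cross product → J_v[:, 0] = (-0.3349,3.2321,0.0000)
J_ω[:, 0] = z_0
entry J[0][0] = -0.3349

-0.335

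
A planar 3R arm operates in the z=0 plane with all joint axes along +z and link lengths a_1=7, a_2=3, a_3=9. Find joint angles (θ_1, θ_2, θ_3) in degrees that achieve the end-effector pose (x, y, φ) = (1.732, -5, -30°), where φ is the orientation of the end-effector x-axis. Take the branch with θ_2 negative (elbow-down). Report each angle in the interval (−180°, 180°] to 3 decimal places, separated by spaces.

wrist centre = target − a_3·(cos φ, sin φ) = (-6.0622, -0.5000)
cos θ_2 = (37.0006−7²−3²)/(2·7·3) = -0.5000; θ_2 = -119.9990° (elbow-down)
β = atan2(-0.5000,-6.0622) = -175.2850°; ψ = atan2(-2.5981,5.5000) = -25.2850°
θ_1 = β − ψ = -150.0000°
θ_3 = φ − θ_1 − θ_2 = -120.0010° (wrapped to (-180°,180°])

-150.000 -119.999 -120.001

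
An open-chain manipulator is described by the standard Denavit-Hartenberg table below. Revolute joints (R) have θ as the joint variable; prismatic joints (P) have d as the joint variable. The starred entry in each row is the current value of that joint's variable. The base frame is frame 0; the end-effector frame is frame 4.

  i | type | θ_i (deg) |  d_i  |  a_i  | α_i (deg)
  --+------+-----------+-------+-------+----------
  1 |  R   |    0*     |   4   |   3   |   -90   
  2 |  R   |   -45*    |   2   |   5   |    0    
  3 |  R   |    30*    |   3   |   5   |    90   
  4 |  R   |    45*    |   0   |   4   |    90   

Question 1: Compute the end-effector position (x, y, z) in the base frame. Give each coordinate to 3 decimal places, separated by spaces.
after link 1: o_1 = (3.0000, 0.0000, 4.0000)
after link 2: o_2 = (6.5355, 2.0000, 7.5355)
after link 3: o_3 = (11.3652, 5.0000, 8.8296)
after link 4: o_4 = (14.0972, 7.8284, 9.5617)

14.097 7.828 9.562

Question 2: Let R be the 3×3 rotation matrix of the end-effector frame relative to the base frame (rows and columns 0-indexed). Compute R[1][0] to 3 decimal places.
0.707

End-effector x-axis (col 0 of R) = (0.6830,0.7071,0.1830)
R[1][0] = 0.7071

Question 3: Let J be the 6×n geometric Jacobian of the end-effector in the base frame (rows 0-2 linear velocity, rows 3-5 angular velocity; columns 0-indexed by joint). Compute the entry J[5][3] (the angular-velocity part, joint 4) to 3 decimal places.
0.966

axis z_3 = (-0.2588,0.0000,0.9659); lever o_n−o_3 = (2.7321,2.8284,0.7321)
cross product → J_v[:, 3] = (-2.7321,2.8284,-0.7321)
J_ω[:, 3] = z_3
entry J[5][3] = 0.9659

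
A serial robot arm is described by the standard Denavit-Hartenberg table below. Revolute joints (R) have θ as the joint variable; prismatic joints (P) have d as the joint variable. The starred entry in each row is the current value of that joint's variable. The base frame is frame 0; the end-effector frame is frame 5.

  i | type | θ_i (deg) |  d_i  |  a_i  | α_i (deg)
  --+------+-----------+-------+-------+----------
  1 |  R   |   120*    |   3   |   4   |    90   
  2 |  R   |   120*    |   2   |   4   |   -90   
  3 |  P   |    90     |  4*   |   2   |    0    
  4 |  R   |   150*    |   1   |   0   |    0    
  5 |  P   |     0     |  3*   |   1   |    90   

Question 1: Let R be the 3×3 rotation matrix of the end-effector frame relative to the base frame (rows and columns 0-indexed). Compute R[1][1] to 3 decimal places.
-0.750

End-effector y-axis (col 1 of R) = (0.4330,-0.7500,-0.5000)
R[1][1] = -0.7500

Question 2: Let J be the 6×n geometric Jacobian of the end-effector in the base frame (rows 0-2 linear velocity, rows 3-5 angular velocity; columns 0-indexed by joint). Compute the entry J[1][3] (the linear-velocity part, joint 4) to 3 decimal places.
-0.125

axis z_3 = (0.4330,-0.7500,-0.5000); lever o_n−o_3 = (2.3571,-2.3505,-2.4330)
cross product → J_v[:, 3] = (0.6495,-0.1250,0.7500)
J_ω[:, 3] = z_3
entry J[1][3] = -0.1250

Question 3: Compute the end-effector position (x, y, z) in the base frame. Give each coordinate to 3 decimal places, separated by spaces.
after link 1: o_1 = (-2.0000, 3.4641, 3.0000)
after link 2: o_2 = (0.7321, 2.7321, 6.4641)
after link 3: o_3 = (0.7321, -1.2679, 4.4641)
after link 4: o_4 = (1.1651, -2.0179, 3.9641)
after link 5: o_5 = (3.0891, -3.6184, 2.0311)

3.089 -3.618 2.031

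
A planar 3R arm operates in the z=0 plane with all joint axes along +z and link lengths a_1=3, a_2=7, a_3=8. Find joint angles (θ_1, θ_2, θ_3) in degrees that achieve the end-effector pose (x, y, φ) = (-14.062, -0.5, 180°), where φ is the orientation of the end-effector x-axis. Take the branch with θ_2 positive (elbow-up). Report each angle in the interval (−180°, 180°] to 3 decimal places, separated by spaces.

wrist centre = target − a_3·(cos φ, sin φ) = (-6.0620, -0.5000)
cos θ_2 = (36.9978−3²−7²)/(2·3·7) = -0.5001; θ_2 = 120.0034° (elbow-up)
β = atan2(-0.5000,-6.0620) = -175.2849°; ψ = atan2(6.0620,-0.5004) = 94.7185°
θ_1 = β − ψ = -270.0034°
θ_3 = φ − θ_1 − θ_2 = -30.0000° (wrapped to (-180°,180°])

89.997 120.003 -30.000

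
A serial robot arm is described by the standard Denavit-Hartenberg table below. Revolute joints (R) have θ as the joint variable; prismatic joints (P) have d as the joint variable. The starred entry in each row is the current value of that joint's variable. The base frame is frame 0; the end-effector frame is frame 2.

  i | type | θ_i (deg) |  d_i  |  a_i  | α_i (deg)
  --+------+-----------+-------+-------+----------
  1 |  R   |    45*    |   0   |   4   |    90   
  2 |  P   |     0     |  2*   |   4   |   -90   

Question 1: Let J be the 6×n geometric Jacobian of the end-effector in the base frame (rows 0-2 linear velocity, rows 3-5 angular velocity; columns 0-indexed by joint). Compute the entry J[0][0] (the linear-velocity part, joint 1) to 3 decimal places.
axis z_0 = ẑ; lever o_n−o_0 = (7.0711,4.2426,0.0000)
cross product → J_v[:, 0] = (-4.2426,7.0711,0.0000)
J_ω[:, 0] = z_0
entry J[0][0] = -4.2426

-4.243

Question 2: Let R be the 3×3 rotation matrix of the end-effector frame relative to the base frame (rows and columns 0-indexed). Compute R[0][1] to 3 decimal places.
End-effector y-axis (col 1 of R) = (-0.7071,0.7071,0.0000)
R[0][1] = -0.7071

-0.707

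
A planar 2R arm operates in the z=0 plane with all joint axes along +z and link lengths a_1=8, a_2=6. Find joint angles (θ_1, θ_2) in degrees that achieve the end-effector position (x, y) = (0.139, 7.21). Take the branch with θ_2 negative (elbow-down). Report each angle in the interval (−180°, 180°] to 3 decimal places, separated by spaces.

cos θ_2 = (52.0034−8²−6²)/(2·8·6) = -0.5000; θ_2 = -119.9976° (elbow-down)
β = atan2(7.2100,0.1390) = 88.8955°; ψ = atan2(-5.1963,5.0002) = -46.1016°
θ_1 = β − ψ = 134.9971°

134.997 -119.998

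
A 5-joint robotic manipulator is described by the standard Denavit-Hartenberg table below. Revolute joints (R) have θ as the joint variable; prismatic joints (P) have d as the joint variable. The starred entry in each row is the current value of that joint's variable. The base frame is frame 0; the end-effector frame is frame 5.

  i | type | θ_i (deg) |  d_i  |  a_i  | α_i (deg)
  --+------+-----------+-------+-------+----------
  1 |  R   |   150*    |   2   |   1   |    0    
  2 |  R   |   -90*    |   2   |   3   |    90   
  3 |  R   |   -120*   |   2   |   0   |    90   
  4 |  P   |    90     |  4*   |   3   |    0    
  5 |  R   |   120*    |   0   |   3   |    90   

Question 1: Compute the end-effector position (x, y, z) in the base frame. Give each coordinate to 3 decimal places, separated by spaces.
2.583 -0.527 8.250

after link 1: o_1 = (-0.8660, 0.5000, 2.0000)
after link 2: o_2 = (0.6340, 3.0981, 4.0000)
after link 3: o_3 = (2.3660, 2.0981, 4.0000)
after link 4: o_4 = (3.2321, -2.4019, 6.0000)
after link 5: o_5 = (2.5825, -0.5269, 8.2500)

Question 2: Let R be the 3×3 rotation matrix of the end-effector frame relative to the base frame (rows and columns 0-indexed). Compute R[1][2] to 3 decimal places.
End-effector z-axis (col 2 of R) = (0.8750,-0.2165,0.4330)
R[1][2] = -0.2165

-0.217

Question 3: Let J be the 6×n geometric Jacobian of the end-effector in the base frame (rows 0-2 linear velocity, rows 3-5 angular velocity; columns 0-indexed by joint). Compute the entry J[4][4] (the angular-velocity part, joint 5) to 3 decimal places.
axis z_4 = (-0.4330,-0.7500,0.5000); lever o_n−o_4 = (-0.6495,1.8750,2.2500)
cross product → J_v[:, 4] = (-2.6250,0.6495,-1.2990)
J_ω[:, 4] = z_4
entry J[4][4] = -0.7500

-0.750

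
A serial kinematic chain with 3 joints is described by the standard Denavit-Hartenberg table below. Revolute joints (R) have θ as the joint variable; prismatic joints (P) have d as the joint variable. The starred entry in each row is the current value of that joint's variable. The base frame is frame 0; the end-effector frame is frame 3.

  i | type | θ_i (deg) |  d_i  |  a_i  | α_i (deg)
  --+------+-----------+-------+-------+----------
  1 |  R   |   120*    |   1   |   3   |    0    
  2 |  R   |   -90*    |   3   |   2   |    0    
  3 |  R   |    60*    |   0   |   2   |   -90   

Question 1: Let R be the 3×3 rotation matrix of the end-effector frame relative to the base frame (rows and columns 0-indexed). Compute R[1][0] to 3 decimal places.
1.000

End-effector x-axis (col 0 of R) = (0.0000,1.0000,0.0000)
R[1][0] = 1.0000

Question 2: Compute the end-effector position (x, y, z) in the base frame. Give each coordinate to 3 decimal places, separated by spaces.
after link 1: o_1 = (-1.5000, 2.5981, 1.0000)
after link 2: o_2 = (0.2321, 3.5981, 4.0000)
after link 3: o_3 = (0.2321, 5.5981, 4.0000)

0.232 5.598 4.000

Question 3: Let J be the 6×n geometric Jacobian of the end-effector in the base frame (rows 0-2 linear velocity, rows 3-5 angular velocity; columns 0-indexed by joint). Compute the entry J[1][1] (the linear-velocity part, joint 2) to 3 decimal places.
1.732

axis z_1 = (0.0000,0.0000,1.0000); lever o_n−o_1 = (1.7321,3.0000,3.0000)
cross product → J_v[:, 1] = (-3.0000,1.7321,0.0000)
J_ω[:, 1] = z_1
entry J[1][1] = 1.7321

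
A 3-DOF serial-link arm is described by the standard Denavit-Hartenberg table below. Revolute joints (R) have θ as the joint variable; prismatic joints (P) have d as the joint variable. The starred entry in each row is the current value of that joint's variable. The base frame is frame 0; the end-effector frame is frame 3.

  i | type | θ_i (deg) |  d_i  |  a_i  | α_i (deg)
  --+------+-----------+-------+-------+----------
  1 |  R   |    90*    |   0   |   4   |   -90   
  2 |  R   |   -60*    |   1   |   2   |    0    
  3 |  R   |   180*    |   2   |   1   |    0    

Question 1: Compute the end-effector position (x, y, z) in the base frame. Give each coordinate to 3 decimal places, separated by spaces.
after link 1: o_1 = (0.0000, 4.0000, 0.0000)
after link 2: o_2 = (-1.0000, 5.0000, 1.7321)
after link 3: o_3 = (-3.0000, 4.5000, 0.8660)

-3.000 4.500 0.866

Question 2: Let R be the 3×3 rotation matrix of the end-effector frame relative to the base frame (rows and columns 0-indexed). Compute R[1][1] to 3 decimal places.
-0.866

End-effector y-axis (col 1 of R) = (-0.0000,-0.8660,0.5000)
R[1][1] = -0.8660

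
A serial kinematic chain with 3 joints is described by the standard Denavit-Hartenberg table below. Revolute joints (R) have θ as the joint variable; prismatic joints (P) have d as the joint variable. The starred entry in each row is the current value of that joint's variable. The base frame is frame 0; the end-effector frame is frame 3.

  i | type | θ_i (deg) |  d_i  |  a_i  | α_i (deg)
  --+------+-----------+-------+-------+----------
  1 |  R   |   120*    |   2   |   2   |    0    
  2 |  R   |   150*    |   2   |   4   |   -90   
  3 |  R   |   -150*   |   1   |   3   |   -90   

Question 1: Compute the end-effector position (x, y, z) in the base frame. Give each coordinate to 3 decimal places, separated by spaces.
0.000 0.330 5.500

after link 1: o_1 = (-1.0000, 1.7321, 2.0000)
after link 2: o_2 = (-1.0000, -2.2679, 4.0000)
after link 3: o_3 = (0.0000, 0.3301, 5.5000)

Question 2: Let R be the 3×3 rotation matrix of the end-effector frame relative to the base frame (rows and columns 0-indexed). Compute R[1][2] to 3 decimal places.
-0.500

End-effector z-axis (col 2 of R) = (-0.0000,-0.5000,0.8660)
R[1][2] = -0.5000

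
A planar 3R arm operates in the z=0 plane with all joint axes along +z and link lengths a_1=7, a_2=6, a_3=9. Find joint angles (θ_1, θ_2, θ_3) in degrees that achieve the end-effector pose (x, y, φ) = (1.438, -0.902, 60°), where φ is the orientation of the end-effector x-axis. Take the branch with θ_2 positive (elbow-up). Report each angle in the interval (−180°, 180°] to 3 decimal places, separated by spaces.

wrist centre = target − a_3·(cos φ, sin φ) = (-3.0620, -8.6962)
cos θ_2 = (85.0002−7²−6²)/(2·7·6) = 0.0000; θ_2 = 89.9998° (elbow-up)
β = atan2(-8.6962,-3.0620) = -109.3975°; ψ = atan2(6.0000,7.0000) = 40.6012°
θ_1 = β − ψ = -149.9987°
θ_3 = φ − θ_1 − θ_2 = 119.9989° (wrapped to (-180°,180°])

-149.999 90.000 119.999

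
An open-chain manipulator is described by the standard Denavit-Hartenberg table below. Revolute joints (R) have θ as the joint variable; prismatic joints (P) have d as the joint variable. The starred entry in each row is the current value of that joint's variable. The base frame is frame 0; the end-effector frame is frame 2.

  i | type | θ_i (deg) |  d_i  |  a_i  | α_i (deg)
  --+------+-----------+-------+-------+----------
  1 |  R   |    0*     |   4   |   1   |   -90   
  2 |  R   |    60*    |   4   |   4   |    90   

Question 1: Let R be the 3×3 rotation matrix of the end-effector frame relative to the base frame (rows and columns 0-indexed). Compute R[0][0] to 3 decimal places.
End-effector x-axis (col 0 of R) = (0.5000,0.0000,-0.8660)
R[0][0] = 0.5000

0.500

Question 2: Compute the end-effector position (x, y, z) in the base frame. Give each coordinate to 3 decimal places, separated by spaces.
after link 1: o_1 = (1.0000, 0.0000, 4.0000)
after link 2: o_2 = (3.0000, 4.0000, 0.5359)

3.000 4.000 0.536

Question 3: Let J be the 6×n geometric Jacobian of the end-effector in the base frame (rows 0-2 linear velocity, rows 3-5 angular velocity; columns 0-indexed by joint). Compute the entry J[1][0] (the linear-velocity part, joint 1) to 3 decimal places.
axis z_0 = ẑ; lever o_n−o_0 = (3.0000,4.0000,0.5359)
cross product → J_v[:, 0] = (-4.0000,3.0000,0.0000)
J_ω[:, 0] = z_0
entry J[1][0] = 3.0000

3.000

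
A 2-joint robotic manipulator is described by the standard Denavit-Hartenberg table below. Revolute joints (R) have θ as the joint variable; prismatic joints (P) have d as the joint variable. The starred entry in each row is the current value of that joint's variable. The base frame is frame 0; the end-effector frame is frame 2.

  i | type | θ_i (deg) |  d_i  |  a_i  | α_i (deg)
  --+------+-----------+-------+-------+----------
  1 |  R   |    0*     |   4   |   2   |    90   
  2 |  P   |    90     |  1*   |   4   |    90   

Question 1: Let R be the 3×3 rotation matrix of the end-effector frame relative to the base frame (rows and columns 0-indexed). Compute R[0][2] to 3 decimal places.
End-effector z-axis (col 2 of R) = (1.0000,-0.0000,-0.0000)
R[0][2] = 1.0000

1.000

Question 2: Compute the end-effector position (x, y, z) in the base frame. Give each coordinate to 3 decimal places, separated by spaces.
2.000 -1.000 8.000

after link 1: o_1 = (2.0000, 0.0000, 4.0000)
after link 2: o_2 = (2.0000, -1.0000, 8.0000)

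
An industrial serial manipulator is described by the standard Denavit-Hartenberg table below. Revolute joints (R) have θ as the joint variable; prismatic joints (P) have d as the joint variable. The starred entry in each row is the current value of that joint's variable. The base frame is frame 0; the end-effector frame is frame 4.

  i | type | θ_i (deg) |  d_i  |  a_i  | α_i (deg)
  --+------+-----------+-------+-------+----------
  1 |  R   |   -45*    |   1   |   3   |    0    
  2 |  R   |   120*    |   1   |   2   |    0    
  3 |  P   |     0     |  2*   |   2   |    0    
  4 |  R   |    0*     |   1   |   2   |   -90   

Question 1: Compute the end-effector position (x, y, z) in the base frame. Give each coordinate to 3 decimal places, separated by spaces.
after link 1: o_1 = (2.1213, -2.1213, 1.0000)
after link 2: o_2 = (2.6390, -0.1895, 2.0000)
after link 3: o_3 = (3.1566, 1.7424, 4.0000)
after link 4: o_4 = (3.6742, 3.6742, 5.0000)

3.674 3.674 5.000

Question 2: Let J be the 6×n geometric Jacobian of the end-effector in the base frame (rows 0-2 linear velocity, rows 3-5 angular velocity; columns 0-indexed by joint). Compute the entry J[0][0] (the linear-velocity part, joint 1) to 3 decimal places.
-3.674

axis z_0 = ẑ; lever o_n−o_0 = (3.6742,3.6742,5.0000)
cross product → J_v[:, 0] = (-3.6742,3.6742,0.0000)
J_ω[:, 0] = z_0
entry J[0][0] = -3.6742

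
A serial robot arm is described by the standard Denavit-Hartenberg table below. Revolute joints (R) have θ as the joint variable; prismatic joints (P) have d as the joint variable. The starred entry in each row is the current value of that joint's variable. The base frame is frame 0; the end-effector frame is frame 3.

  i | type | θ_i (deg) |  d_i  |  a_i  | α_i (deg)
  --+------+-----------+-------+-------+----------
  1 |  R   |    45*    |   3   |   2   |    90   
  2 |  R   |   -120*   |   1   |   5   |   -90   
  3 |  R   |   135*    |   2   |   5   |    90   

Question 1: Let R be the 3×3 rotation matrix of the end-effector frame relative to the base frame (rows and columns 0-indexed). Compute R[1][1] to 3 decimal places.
End-effector y-axis (col 1 of R) = (0.6124,0.6124,-0.5000)
R[1][1] = 0.6124

0.612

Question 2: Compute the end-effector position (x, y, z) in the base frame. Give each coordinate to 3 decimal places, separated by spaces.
0.328 3.914 0.732

after link 1: o_1 = (1.4142, 1.4142, 3.0000)
after link 2: o_2 = (0.3536, -1.0607, -1.3301)
after link 3: o_3 = (0.3283, 3.9141, 0.7317)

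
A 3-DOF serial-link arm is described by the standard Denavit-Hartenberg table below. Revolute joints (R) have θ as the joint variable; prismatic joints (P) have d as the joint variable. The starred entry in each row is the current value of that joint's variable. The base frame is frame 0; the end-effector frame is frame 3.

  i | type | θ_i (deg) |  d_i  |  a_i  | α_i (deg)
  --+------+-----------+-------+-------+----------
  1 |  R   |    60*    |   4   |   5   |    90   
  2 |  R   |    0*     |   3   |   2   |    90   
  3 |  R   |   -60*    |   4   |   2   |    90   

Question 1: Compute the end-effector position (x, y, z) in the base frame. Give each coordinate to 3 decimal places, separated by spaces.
5.098 6.294 -0.000

after link 1: o_1 = (2.5000, 4.3301, 4.0000)
after link 2: o_2 = (6.0981, 4.5622, 4.0000)
after link 3: o_3 = (5.0981, 6.2942, -0.0000)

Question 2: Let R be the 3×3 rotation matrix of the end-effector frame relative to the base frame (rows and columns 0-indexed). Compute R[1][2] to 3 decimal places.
-0.500

End-effector z-axis (col 2 of R) = (-0.8660,-0.5000,-0.0000)
R[1][2] = -0.5000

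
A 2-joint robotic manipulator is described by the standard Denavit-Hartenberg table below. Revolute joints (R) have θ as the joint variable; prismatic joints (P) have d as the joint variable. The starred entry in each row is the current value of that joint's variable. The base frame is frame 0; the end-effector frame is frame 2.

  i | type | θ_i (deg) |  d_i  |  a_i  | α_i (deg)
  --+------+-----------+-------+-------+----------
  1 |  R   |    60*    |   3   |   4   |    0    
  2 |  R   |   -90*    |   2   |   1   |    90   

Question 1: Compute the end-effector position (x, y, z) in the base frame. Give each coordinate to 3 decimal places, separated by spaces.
2.866 2.964 5.000

after link 1: o_1 = (2.0000, 3.4641, 3.0000)
after link 2: o_2 = (2.8660, 2.9641, 5.0000)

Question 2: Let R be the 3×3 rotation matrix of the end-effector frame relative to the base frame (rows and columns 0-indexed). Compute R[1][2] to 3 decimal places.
End-effector z-axis (col 2 of R) = (-0.5000,-0.8660,0.0000)
R[1][2] = -0.8660

-0.866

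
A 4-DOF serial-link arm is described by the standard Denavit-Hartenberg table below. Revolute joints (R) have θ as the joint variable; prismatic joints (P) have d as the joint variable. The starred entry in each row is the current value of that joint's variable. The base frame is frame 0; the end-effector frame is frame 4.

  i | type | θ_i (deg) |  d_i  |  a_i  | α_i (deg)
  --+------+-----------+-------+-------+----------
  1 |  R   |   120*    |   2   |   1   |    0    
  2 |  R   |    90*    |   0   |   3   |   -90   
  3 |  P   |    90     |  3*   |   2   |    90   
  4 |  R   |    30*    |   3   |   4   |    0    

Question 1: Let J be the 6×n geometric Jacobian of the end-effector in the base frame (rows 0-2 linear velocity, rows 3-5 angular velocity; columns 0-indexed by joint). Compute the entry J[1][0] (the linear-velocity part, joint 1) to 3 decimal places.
axis z_0 = ẑ; lever o_n−o_0 = (-3.1962,-6.4641,-3.4641)
cross product → J_v[:, 0] = (6.4641,-3.1962,0.0000)
J_ω[:, 0] = z_0
entry J[1][0] = -3.1962

-3.196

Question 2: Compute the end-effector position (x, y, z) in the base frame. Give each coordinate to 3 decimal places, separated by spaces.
after link 1: o_1 = (-0.5000, 0.8660, 2.0000)
after link 2: o_2 = (-3.0981, -0.6340, 2.0000)
after link 3: o_3 = (-1.5981, -3.2321, 0.0000)
after link 4: o_4 = (-3.1962, -6.4641, -3.4641)

-3.196 -6.464 -3.464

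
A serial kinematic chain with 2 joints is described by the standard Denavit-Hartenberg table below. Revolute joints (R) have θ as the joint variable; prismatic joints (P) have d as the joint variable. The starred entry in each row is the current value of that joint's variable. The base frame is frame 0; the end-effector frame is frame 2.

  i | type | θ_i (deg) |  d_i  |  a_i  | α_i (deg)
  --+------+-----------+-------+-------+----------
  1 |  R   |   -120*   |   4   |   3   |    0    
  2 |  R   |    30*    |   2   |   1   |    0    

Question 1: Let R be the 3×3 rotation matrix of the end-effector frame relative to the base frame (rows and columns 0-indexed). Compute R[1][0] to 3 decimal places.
End-effector x-axis (col 0 of R) = (0.0000,-1.0000,0.0000)
R[1][0] = -1.0000

-1.000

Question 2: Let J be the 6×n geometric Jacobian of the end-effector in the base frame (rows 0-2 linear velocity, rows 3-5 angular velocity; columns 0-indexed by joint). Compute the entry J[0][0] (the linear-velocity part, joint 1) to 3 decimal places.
3.598

axis z_0 = ẑ; lever o_n−o_0 = (-1.5000,-3.5981,6.0000)
cross product → J_v[:, 0] = (3.5981,-1.5000,0.0000)
J_ω[:, 0] = z_0
entry J[0][0] = 3.5981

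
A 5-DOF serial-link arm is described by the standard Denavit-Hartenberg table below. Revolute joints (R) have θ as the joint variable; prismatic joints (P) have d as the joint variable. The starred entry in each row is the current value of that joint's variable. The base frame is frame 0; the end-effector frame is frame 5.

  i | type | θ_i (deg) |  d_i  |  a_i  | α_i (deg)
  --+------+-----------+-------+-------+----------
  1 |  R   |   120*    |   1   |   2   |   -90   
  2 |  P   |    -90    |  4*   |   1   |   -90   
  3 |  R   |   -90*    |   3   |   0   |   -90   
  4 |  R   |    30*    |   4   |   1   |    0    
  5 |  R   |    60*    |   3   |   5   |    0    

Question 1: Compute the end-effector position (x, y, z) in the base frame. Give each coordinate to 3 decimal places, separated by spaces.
-3.964 -2.866 9.000

after link 1: o_1 = (-1.0000, 1.7321, 1.0000)
after link 2: o_2 = (-4.4641, -0.2679, 2.0000)
after link 3: o_3 = (-5.9641, 2.3301, 2.0000)
after link 4: o_4 = (-6.4641, 1.4641, 6.0000)
after link 5: o_5 = (-3.9641, -2.8660, 9.0000)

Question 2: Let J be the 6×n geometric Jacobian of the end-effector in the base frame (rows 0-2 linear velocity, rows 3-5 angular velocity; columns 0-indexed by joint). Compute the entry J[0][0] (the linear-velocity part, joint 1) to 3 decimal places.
2.866

axis z_0 = ẑ; lever o_n−o_0 = (-3.9641,-2.8660,9.0000)
cross product → J_v[:, 0] = (2.8660,-3.9641,0.0000)
J_ω[:, 0] = z_0
entry J[0][0] = 2.8660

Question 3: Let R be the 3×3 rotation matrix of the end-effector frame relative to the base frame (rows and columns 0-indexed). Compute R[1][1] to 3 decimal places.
End-effector y-axis (col 1 of R) = (0.8660,0.5000,-0.0000)
R[1][1] = 0.5000

0.500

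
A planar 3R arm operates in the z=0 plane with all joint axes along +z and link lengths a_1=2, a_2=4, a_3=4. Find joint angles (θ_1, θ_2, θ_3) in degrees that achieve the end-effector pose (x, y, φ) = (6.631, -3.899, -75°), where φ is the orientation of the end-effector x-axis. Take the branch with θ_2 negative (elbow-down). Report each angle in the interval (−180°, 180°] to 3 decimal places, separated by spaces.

30.001 -45.002 -59.999

wrist centre = target − a_3·(cos φ, sin φ) = (5.5957, -0.0353)
cos θ_2 = (31.3134−2²−4²)/(2·2·4) = 0.7071; θ_2 = -45.0017° (elbow-down)
β = atan2(-0.0353,5.5957) = -0.3614°; ψ = atan2(-2.8285,4.8283) = -30.3624°
θ_1 = β − ψ = 30.0010°
θ_3 = φ − θ_1 − θ_2 = -59.9993° (wrapped to (-180°,180°])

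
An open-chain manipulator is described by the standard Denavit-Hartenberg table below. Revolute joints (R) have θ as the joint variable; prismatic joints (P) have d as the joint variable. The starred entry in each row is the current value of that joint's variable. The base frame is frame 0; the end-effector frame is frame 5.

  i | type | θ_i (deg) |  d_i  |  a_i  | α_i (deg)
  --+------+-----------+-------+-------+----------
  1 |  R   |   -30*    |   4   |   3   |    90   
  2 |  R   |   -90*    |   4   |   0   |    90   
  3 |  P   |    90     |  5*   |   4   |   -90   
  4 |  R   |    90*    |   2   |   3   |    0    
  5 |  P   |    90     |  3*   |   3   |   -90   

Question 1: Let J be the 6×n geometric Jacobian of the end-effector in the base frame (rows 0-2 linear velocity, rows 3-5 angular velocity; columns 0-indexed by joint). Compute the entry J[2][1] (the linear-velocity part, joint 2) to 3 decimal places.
-2.000

axis z_1 = (-0.5000,-0.8660,0.0000); lever o_n−o_1 = (-4.2321,-3.3301,5.0000)
cross product → J_v[:, 1] = (-4.3301,2.5000,-2.0000)
J_ω[:, 1] = z_1
entry J[2][1] = -2.0000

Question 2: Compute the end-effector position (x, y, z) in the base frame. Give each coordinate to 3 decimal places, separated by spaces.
after link 1: o_1 = (2.5981, -1.5000, 4.0000)
after link 2: o_2 = (0.5981, -4.9641, 4.0000)
after link 3: o_3 = (-5.7321, -5.9282, 4.0000)
after link 4: o_4 = (-3.1340, -7.4282, 6.0000)
after link 5: o_5 = (-1.6340, -4.8301, 9.0000)

-1.634 -4.830 9.000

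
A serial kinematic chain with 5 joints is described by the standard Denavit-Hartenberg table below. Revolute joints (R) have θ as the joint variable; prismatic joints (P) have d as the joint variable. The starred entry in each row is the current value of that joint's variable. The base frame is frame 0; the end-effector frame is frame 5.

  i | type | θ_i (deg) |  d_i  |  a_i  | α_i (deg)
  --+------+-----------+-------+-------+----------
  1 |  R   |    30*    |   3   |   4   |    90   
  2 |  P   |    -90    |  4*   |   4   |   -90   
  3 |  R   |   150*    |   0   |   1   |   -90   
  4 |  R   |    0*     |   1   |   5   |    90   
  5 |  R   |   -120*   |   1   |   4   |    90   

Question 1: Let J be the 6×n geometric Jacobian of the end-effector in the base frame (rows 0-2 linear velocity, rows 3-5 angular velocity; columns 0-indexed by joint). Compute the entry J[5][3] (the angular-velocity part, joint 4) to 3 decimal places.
0.500

axis z_3 = (0.4330,-0.7500,0.5000); lever o_n−o_3 = (-0.9510,3.6471,1.3660)
cross product → J_v[:, 3] = (-2.8481,-1.0670,0.8660)
J_ω[:, 3] = z_3
entry J[5][3] = 0.5000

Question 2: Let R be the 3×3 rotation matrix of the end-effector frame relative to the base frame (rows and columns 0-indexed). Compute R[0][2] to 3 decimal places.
0.433

End-effector z-axis (col 2 of R) = (0.4330,-0.7500,-0.5000)
R[0][2] = 0.4330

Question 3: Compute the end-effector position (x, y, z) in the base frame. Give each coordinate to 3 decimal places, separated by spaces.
after link 1: o_1 = (3.4641, 2.0000, 3.0000)
after link 2: o_2 = (5.4641, -1.4641, -1.0000)
after link 3: o_3 = (5.2141, -1.0311, -0.1340)
after link 4: o_4 = (4.3971, 0.3840, 4.6962)
after link 5: o_5 = (4.2631, 2.6160, 1.2321)

4.263 2.616 1.232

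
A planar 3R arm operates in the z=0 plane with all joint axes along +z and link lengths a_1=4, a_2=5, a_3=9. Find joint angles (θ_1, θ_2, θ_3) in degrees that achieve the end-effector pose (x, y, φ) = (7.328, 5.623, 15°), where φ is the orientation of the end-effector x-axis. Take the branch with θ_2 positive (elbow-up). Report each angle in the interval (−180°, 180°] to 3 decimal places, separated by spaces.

wrist centre = target − a_3·(cos φ, sin φ) = (-1.3653, 3.2936)
cos θ_2 = (12.7121−4²−5²)/(2·4·5) = -0.7072; θ_2 = 135.0073° (elbow-up)
β = atan2(3.2936,-1.3653) = 112.5158°; ψ = atan2(3.5351,0.4640) = 82.5221°
θ_1 = β − ψ = 29.9937°
θ_3 = φ − θ_1 − θ_2 = -150.0010° (wrapped to (-180°,180°])

29.994 135.007 -150.001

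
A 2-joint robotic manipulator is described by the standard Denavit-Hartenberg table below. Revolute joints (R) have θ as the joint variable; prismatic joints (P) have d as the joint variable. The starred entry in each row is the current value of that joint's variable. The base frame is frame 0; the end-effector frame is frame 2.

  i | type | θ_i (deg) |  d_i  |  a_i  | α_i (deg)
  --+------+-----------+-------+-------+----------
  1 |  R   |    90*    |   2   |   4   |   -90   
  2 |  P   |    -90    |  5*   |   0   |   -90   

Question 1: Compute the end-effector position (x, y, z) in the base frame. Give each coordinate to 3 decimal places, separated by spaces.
-5.000 4.000 2.000

after link 1: o_1 = (0.0000, 4.0000, 2.0000)
after link 2: o_2 = (-5.0000, 4.0000, 2.0000)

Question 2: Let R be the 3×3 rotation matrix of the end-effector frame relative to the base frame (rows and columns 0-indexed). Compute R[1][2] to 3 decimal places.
1.000

End-effector z-axis (col 2 of R) = (-0.0000,1.0000,-0.0000)
R[1][2] = 1.0000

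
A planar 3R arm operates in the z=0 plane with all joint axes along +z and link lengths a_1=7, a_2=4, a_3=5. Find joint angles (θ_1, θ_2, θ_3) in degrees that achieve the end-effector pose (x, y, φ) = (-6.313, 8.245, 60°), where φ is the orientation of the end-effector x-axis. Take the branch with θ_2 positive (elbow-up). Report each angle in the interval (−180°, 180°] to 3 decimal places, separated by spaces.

134.995 60.006 -135.001

wrist centre = target − a_3·(cos φ, sin φ) = (-8.8130, 3.9149)
cos θ_2 = (92.9952−7²−4²)/(2·7·4) = 0.4999; θ_2 = 60.0057° (elbow-up)
β = atan2(3.9149,-8.8130) = 156.0485°; ψ = atan2(3.4643,8.9997) = 21.0536°
θ_1 = β − ψ = 134.9949°
θ_3 = φ − θ_1 − θ_2 = -135.0006° (wrapped to (-180°,180°])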